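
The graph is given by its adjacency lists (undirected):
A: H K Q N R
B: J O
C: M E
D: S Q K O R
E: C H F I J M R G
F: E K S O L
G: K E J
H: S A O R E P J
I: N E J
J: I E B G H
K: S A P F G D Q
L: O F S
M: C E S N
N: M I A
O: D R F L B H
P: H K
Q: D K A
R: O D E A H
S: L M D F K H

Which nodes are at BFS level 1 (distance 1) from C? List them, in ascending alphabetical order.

E, M

Level 0: C
Level 1: E, M
Level 2: F, G, H, I, J, N, R, S
Level 3: A, B, D, K, L, O, P
Level 4: Q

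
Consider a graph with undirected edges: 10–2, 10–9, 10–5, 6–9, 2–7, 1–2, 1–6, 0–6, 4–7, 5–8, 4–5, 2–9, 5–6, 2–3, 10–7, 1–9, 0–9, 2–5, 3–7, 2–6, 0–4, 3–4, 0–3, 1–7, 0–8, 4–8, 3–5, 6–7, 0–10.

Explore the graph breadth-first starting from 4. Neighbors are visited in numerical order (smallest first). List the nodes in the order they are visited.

4 -> 0 -> 3 -> 5 -> 7 -> 8 -> 6 -> 9 -> 10 -> 2 -> 1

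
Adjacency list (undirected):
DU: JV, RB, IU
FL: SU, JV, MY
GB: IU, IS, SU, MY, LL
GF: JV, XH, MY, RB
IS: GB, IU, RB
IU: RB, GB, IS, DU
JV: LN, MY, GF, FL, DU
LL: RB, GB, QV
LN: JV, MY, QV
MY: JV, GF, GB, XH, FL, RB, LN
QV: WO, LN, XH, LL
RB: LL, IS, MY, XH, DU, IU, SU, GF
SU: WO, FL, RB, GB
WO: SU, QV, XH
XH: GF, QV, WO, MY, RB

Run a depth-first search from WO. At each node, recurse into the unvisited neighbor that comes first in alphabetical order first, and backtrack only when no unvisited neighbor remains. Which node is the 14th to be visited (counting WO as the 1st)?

XH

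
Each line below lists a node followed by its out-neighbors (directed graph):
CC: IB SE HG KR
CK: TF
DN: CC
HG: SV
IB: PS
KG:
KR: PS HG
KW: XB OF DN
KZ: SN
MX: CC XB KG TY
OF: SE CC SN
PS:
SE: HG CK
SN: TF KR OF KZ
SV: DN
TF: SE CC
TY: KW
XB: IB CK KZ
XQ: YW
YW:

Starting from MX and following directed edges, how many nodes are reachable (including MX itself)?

18

BFS from MX visits: MX, CC, XB, KG, TY, IB, SE, HG, KR, CK, KZ, KW, PS, SV, TF, SN, OF, DN
Reachable nodes: 18 of 20 total.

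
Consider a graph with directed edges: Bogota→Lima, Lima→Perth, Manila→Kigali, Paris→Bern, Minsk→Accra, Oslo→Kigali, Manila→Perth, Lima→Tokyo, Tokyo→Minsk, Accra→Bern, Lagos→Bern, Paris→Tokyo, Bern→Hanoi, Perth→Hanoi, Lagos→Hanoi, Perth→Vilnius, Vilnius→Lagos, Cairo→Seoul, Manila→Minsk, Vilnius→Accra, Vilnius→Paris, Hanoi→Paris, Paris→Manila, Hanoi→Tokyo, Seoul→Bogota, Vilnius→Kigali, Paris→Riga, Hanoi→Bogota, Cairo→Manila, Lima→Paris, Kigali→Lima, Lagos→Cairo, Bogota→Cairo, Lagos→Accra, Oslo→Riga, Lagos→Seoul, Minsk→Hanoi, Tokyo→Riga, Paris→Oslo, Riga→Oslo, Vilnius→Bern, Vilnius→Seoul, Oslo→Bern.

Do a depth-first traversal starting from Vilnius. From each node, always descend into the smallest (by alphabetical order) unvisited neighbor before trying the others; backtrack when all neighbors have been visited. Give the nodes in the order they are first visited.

Visit Vilnius
Vilnius → Accra
Accra → Bern
Bern → Hanoi
Hanoi → Bogota
Bogota → Cairo
Cairo → Manila
Manila → Kigali
Kigali → Lima
Lima → Paris
Paris → Oslo
Oslo → Riga
Paris → Tokyo
Tokyo → Minsk
Lima → Perth
Cairo → Seoul
Vilnius → Lagos

Vilnius Accra Bern Hanoi Bogota Cairo Manila Kigali Lima Paris Oslo Riga Tokyo Minsk Perth Seoul Lagos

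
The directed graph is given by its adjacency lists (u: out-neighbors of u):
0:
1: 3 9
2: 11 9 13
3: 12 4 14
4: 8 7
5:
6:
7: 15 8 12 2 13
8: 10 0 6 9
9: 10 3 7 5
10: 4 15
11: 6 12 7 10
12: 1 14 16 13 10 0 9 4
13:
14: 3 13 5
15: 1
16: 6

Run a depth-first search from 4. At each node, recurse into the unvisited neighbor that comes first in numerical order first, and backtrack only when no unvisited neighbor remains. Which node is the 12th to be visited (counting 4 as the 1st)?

Visit 4
4 → 7
7 → 2
2 → 9
9 → 3
3 → 12
12 → 0
12 → 1
12 → 10
10 → 15
12 → 13
12 → 14
14 → 5
12 → 16
16 → 6
2 → 11
7 → 8

Visit order: 4, 7, 2, 9, 3, 12, 0, 1, 10, 15, 13, 14, 5, 16, 6, 11, 8

14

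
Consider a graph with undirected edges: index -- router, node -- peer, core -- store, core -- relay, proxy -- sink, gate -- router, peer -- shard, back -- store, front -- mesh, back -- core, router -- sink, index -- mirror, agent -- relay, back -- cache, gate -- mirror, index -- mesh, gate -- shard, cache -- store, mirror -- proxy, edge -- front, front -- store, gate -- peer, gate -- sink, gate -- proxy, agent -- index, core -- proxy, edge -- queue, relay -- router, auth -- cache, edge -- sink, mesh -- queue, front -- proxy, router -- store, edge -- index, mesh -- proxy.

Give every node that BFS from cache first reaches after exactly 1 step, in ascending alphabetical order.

Level 0: cache
Level 1: auth, back, store
Level 2: core, front, router
Level 3: edge, gate, index, mesh, proxy, relay, sink
Level 4: agent, mirror, peer, queue, shard
Level 5: node

auth, back, store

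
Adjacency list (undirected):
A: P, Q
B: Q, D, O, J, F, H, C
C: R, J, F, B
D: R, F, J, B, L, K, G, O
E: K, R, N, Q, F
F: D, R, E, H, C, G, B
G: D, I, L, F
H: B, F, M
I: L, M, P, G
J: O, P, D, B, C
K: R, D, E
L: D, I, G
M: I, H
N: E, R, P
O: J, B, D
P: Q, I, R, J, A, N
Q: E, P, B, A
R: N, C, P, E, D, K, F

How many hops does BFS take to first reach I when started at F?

Level 0: F
Level 1: B, C, D, E, G, H, R
Level 2: I, J, K, L, M, N, O, P, Q
Level 3: A
I first appears at level 2.

2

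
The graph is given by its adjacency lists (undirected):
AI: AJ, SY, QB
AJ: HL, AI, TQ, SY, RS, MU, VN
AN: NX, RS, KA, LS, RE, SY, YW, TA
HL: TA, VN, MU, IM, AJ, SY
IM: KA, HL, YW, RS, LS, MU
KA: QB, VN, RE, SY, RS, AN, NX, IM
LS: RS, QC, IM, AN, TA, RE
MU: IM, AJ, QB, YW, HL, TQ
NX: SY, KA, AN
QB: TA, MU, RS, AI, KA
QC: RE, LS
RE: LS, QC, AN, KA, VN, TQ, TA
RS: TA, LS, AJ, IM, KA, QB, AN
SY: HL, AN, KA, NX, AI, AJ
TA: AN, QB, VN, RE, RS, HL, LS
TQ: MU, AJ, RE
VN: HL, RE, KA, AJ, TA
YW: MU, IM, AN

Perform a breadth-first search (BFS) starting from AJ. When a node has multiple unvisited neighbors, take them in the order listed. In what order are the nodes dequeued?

AJ -> HL -> AI -> TQ -> SY -> RS -> MU -> VN -> TA -> IM -> QB -> RE -> AN -> KA -> NX -> LS -> YW -> QC

Visit AJ; enqueue HL, AI, TQ, SY, RS, MU, VN → queue [HL, AI, TQ, SY, RS, MU, VN]
Visit HL; enqueue TA, IM → queue [AI, TQ, SY, RS, MU, VN, TA, IM]
Visit AI; enqueue QB → queue [TQ, SY, RS, MU, VN, TA, IM, QB]
Visit TQ; enqueue RE → queue [SY, RS, MU, VN, TA, IM, QB, RE]
Visit SY; enqueue AN, KA, NX → queue [RS, MU, VN, TA, IM, QB, RE, AN, KA, NX]
Visit RS; enqueue LS → queue [MU, VN, TA, IM, QB, RE, AN, KA, NX, LS]
Visit MU; enqueue YW → queue [VN, TA, IM, QB, RE, AN, KA, NX, LS, YW]
Visit VN → queue [TA, IM, QB, RE, AN, KA, NX, LS, YW]
Visit TA → queue [IM, QB, RE, AN, KA, NX, LS, YW]
Visit IM → queue [QB, RE, AN, KA, NX, LS, YW]
Visit QB → queue [RE, AN, KA, NX, LS, YW]
Visit RE; enqueue QC → queue [AN, KA, NX, LS, YW, QC]
Visit AN → queue [KA, NX, LS, YW, QC]
Visit KA → queue [NX, LS, YW, QC]
Visit NX → queue [LS, YW, QC]
Visit LS → queue [YW, QC]
Visit YW → queue [QC]
Visit QC → queue []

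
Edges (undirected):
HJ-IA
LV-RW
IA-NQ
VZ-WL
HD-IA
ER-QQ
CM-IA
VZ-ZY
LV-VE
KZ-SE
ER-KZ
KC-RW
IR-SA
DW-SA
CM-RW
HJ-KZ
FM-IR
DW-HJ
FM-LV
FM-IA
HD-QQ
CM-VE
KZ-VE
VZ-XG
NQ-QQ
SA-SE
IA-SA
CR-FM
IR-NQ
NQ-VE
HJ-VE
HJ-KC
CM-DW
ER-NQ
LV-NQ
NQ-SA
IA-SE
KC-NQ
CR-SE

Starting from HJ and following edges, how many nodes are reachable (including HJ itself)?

BFS from HJ visits: HJ, DW, IA, KC, KZ, VE, CM, SA, FM, HD, NQ, SE, RW, ER, LV, IR, CR, QQ
Reachable nodes: 18 of 22 total.

18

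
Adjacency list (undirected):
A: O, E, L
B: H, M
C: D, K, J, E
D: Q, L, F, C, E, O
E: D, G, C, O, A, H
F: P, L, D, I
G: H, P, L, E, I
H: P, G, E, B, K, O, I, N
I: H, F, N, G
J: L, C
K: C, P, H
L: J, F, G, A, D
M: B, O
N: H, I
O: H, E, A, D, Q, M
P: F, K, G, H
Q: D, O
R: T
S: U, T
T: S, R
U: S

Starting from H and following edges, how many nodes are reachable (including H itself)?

BFS from H visits: H, B, E, G, I, K, N, O, P, M, A, C, D, L, F, Q, J
Reachable nodes: 17 of 21 total.

17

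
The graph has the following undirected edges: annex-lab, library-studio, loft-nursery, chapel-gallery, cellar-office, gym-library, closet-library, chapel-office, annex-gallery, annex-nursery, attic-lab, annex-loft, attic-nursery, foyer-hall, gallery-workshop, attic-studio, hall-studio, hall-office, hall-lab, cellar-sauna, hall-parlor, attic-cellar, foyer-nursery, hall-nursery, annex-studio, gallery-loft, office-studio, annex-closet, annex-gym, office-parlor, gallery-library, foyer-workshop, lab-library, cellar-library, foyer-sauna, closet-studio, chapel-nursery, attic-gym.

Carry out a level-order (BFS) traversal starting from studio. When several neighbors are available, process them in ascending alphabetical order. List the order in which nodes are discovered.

Visit studio; enqueue annex, attic, closet, hall, library, office → queue [annex, attic, closet, hall, library, office]
Visit annex; enqueue gallery, gym, lab, loft, nursery → queue [attic, closet, hall, library, office, gallery, gym, lab, loft, nursery]
Visit attic; enqueue cellar → queue [closet, hall, library, office, gallery, gym, lab, loft, nursery, cellar]
Visit closet → queue [hall, library, office, gallery, gym, lab, loft, nursery, cellar]
Visit hall; enqueue foyer, parlor → queue [library, office, gallery, gym, lab, loft, nursery, cellar, foyer, parlor]
Visit library → queue [office, gallery, gym, lab, loft, nursery, cellar, foyer, parlor]
Visit office; enqueue chapel → queue [gallery, gym, lab, loft, nursery, cellar, foyer, parlor, chapel]
Visit gallery; enqueue workshop → queue [gym, lab, loft, nursery, cellar, foyer, parlor, chapel, workshop]
Visit gym → queue [lab, loft, nursery, cellar, foyer, parlor, chapel, workshop]
Visit lab → queue [loft, nursery, cellar, foyer, parlor, chapel, workshop]
Visit loft → queue [nursery, cellar, foyer, parlor, chapel, workshop]
Visit nursery → queue [cellar, foyer, parlor, chapel, workshop]
Visit cellar; enqueue sauna → queue [foyer, parlor, chapel, workshop, sauna]
Visit foyer → queue [parlor, chapel, workshop, sauna]
Visit parlor → queue [chapel, workshop, sauna]
Visit chapel → queue [workshop, sauna]
Visit workshop → queue [sauna]
Visit sauna → queue []

studio -> annex -> attic -> closet -> hall -> library -> office -> gallery -> gym -> lab -> loft -> nursery -> cellar -> foyer -> parlor -> chapel -> workshop -> sauna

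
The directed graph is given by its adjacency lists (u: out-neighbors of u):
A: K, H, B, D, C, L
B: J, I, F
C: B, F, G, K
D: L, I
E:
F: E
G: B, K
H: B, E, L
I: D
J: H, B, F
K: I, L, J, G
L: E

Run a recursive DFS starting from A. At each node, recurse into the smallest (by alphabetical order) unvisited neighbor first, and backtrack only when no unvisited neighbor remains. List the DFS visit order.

A → B → F → E → I → D → L → J → H → C → G → K

Visit A
A → B
B → F
F → E
B → I
I → D
D → L
B → J
J → H
A → C
C → G
G → K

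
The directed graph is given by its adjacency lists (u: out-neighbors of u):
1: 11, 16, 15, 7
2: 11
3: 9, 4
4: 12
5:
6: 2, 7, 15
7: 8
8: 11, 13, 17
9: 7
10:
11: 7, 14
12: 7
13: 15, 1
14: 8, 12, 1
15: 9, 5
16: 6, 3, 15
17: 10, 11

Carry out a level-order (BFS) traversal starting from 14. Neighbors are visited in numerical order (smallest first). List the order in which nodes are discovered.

14 1 8 12 7 11 15 16 13 17 5 9 3 6 10 4 2

Visit 14; enqueue 1, 8, 12 → queue [1, 8, 12]
Visit 1; enqueue 7, 11, 15, 16 → queue [8, 12, 7, 11, 15, 16]
Visit 8; enqueue 13, 17 → queue [12, 7, 11, 15, 16, 13, 17]
Visit 12 → queue [7, 11, 15, 16, 13, 17]
Visit 7 → queue [11, 15, 16, 13, 17]
Visit 11 → queue [15, 16, 13, 17]
Visit 15; enqueue 5, 9 → queue [16, 13, 17, 5, 9]
Visit 16; enqueue 3, 6 → queue [13, 17, 5, 9, 3, 6]
Visit 13 → queue [17, 5, 9, 3, 6]
Visit 17; enqueue 10 → queue [5, 9, 3, 6, 10]
Visit 5 → queue [9, 3, 6, 10]
Visit 9 → queue [3, 6, 10]
Visit 3; enqueue 4 → queue [6, 10, 4]
Visit 6; enqueue 2 → queue [10, 4, 2]
Visit 10 → queue [4, 2]
Visit 4 → queue [2]
Visit 2 → queue []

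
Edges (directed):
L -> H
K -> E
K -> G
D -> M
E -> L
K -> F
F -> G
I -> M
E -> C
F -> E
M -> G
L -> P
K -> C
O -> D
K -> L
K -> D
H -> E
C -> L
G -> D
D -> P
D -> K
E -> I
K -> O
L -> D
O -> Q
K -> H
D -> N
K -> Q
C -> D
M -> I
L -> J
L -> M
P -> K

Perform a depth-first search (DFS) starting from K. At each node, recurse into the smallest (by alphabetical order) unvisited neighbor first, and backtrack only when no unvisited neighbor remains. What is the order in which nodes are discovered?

K, C, D, M, G, I, N, P, L, H, E, J, F, O, Q

Visit K
K → C
C → D
D → M
M → G
M → I
D → N
D → P
C → L
L → H
H → E
L → J
K → F
K → O
O → Q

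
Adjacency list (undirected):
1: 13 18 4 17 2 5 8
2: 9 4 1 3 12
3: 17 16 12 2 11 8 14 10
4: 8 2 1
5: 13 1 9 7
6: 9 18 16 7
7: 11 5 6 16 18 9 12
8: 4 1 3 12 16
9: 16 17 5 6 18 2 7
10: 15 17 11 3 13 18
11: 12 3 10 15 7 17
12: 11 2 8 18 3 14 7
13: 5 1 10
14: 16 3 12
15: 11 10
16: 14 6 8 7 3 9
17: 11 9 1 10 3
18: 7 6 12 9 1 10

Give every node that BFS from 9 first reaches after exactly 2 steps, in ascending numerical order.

Level 0: 9
Level 1: 2, 5, 6, 7, 16, 17, 18
Level 2: 1, 3, 4, 8, 10, 11, 12, 13, 14
Level 3: 15

1, 3, 4, 8, 10, 11, 12, 13, 14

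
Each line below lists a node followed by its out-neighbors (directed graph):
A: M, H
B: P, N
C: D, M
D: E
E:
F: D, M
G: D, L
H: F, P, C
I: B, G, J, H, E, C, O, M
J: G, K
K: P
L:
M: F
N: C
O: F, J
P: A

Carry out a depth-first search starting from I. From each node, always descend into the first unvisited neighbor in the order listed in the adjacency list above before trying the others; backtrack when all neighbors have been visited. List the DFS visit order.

Visit I
I → B
B → P
P → A
A → M
M → F
F → D
D → E
A → H
H → C
B → N
I → G
G → L
I → J
J → K
I → O

I B P A M F D E H C N G L J K O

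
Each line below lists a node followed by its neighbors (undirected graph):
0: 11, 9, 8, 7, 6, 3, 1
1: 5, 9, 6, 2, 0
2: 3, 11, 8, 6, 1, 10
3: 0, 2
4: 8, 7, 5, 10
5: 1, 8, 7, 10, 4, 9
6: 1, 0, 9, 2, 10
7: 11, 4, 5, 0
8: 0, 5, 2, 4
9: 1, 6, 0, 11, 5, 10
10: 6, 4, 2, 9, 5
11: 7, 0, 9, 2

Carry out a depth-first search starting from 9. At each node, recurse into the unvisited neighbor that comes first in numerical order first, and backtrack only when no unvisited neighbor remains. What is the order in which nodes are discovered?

9, 0, 1, 2, 3, 6, 10, 4, 5, 7, 11, 8

Visit 9
9 → 0
0 → 1
1 → 2
2 → 3
2 → 6
6 → 10
10 → 4
4 → 5
5 → 7
7 → 11
5 → 8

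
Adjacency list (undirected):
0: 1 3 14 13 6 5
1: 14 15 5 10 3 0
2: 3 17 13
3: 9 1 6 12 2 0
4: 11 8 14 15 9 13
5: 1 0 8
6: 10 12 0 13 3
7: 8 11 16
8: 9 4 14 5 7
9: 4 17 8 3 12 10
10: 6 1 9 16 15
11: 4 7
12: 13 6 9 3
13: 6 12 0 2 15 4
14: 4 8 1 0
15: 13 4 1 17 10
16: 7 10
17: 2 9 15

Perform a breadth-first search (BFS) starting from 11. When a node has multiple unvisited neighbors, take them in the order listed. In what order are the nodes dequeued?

11 → 4 → 7 → 8 → 14 → 15 → 9 → 13 → 16 → 5 → 1 → 0 → 17 → 10 → 3 → 12 → 6 → 2

Visit 11; enqueue 4, 7 → queue [4, 7]
Visit 4; enqueue 8, 14, 15, 9, 13 → queue [7, 8, 14, 15, 9, 13]
Visit 7; enqueue 16 → queue [8, 14, 15, 9, 13, 16]
Visit 8; enqueue 5 → queue [14, 15, 9, 13, 16, 5]
Visit 14; enqueue 1, 0 → queue [15, 9, 13, 16, 5, 1, 0]
Visit 15; enqueue 17, 10 → queue [9, 13, 16, 5, 1, 0, 17, 10]
Visit 9; enqueue 3, 12 → queue [13, 16, 5, 1, 0, 17, 10, 3, 12]
Visit 13; enqueue 6, 2 → queue [16, 5, 1, 0, 17, 10, 3, 12, 6, 2]
Visit 16 → queue [5, 1, 0, 17, 10, 3, 12, 6, 2]
Visit 5 → queue [1, 0, 17, 10, 3, 12, 6, 2]
Visit 1 → queue [0, 17, 10, 3, 12, 6, 2]
Visit 0 → queue [17, 10, 3, 12, 6, 2]
Visit 17 → queue [10, 3, 12, 6, 2]
Visit 10 → queue [3, 12, 6, 2]
Visit 3 → queue [12, 6, 2]
Visit 12 → queue [6, 2]
Visit 6 → queue [2]
Visit 2 → queue []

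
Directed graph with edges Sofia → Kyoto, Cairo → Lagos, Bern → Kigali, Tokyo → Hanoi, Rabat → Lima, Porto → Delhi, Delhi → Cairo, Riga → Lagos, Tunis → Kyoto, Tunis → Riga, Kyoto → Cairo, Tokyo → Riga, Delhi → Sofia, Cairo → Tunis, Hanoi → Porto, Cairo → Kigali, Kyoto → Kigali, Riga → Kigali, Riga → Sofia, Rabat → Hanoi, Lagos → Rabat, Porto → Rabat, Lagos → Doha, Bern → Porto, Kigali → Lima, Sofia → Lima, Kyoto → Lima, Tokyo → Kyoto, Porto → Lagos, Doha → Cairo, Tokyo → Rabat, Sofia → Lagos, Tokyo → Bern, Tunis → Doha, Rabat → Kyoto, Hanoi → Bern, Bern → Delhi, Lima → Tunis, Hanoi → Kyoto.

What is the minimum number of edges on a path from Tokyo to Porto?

Level 0: Tokyo
Level 1: Bern, Hanoi, Kyoto, Rabat, Riga
Level 2: Cairo, Delhi, Kigali, Lagos, Lima, Porto, Sofia
Level 3: Doha, Tunis
Porto first appears at level 2.

2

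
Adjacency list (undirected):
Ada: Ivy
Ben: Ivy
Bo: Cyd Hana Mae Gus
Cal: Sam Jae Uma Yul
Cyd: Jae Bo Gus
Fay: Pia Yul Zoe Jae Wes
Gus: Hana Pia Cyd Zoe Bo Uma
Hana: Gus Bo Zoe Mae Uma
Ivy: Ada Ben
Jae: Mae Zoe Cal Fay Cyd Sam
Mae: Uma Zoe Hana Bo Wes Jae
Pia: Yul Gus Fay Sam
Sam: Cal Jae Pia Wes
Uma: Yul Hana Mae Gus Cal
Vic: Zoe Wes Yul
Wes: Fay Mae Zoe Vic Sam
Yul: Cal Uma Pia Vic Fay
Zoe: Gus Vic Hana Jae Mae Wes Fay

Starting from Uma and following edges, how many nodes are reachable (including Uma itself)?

15

BFS from Uma visits: Uma, Yul, Mae, Hana, Gus, Cal, Vic, Pia, Fay, Zoe, Wes, Jae, Bo, Cyd, Sam
Reachable nodes: 15 of 18 total.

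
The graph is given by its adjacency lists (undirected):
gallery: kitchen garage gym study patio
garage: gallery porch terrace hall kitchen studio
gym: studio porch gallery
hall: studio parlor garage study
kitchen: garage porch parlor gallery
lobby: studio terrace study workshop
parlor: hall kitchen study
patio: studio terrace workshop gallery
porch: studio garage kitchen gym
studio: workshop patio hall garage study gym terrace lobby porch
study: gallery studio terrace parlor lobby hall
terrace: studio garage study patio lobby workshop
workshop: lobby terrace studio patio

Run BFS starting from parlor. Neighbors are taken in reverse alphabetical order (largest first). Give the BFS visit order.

parlor -> study -> kitchen -> hall -> terrace -> studio -> lobby -> gallery -> porch -> garage -> workshop -> patio -> gym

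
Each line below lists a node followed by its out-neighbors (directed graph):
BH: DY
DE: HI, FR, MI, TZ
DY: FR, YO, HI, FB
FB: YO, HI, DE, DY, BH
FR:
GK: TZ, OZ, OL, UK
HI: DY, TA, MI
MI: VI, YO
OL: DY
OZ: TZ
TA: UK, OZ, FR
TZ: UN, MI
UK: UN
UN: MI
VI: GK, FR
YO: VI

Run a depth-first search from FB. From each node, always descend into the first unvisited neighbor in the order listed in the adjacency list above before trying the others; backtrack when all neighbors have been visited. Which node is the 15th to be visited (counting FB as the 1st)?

DE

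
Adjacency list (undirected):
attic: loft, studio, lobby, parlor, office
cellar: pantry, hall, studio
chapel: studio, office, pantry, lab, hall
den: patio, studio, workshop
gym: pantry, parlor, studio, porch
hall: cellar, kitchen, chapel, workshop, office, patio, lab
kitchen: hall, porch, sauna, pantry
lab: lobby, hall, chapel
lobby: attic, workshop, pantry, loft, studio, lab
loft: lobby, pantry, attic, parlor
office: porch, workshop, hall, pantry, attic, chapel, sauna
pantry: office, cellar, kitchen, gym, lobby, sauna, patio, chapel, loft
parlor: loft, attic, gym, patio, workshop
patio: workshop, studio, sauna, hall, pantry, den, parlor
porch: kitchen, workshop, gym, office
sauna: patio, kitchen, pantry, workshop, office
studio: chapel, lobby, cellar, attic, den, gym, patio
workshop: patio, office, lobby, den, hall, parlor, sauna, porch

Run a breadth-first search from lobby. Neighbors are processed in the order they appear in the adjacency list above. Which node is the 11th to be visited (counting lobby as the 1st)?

Visit lobby; enqueue attic, workshop, pantry, loft, studio, lab → queue [attic, workshop, pantry, loft, studio, lab]
Visit attic; enqueue parlor, office → queue [workshop, pantry, loft, studio, lab, parlor, office]
Visit workshop; enqueue patio, den, hall, sauna, porch → queue [pantry, loft, studio, lab, parlor, office, patio, den, hall, sauna, porch]
Visit pantry; enqueue cellar, kitchen, gym, chapel → queue [loft, studio, lab, parlor, office, patio, den, hall, sauna, porch, cellar, kitchen, gym, chapel]
Visit loft → queue [studio, lab, parlor, office, patio, den, hall, sauna, porch, cellar, kitchen, gym, chapel]
Visit studio → queue [lab, parlor, office, patio, den, hall, sauna, porch, cellar, kitchen, gym, chapel]
Visit lab → queue [parlor, office, patio, den, hall, sauna, porch, cellar, kitchen, gym, chapel]
Visit parlor → queue [office, patio, den, hall, sauna, porch, cellar, kitchen, gym, chapel]
Visit office → queue [patio, den, hall, sauna, porch, cellar, kitchen, gym, chapel]
Visit patio → queue [den, hall, sauna, porch, cellar, kitchen, gym, chapel]
Visit den → queue [hall, sauna, porch, cellar, kitchen, gym, chapel]
Visit hall → queue [sauna, porch, cellar, kitchen, gym, chapel]
Visit sauna → queue [porch, cellar, kitchen, gym, chapel]
Visit porch → queue [cellar, kitchen, gym, chapel]
Visit cellar → queue [kitchen, gym, chapel]
Visit kitchen → queue [gym, chapel]
Visit gym → queue [chapel]
Visit chapel → queue []

Visit order: lobby, attic, workshop, pantry, loft, studio, lab, parlor, office, patio, den, hall, sauna, porch, cellar, kitchen, gym, chapel

den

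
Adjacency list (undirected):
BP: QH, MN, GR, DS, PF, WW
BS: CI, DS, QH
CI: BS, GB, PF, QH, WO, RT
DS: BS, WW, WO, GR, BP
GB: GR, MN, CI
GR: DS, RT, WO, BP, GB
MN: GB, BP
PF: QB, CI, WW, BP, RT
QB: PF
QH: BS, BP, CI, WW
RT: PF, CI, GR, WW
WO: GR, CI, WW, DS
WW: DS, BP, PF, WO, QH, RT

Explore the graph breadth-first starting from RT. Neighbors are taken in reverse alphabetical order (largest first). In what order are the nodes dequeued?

Visit RT; enqueue WW, PF, GR, CI → queue [WW, PF, GR, CI]
Visit WW; enqueue WO, QH, DS, BP → queue [PF, GR, CI, WO, QH, DS, BP]
Visit PF; enqueue QB → queue [GR, CI, WO, QH, DS, BP, QB]
Visit GR; enqueue GB → queue [CI, WO, QH, DS, BP, QB, GB]
Visit CI; enqueue BS → queue [WO, QH, DS, BP, QB, GB, BS]
Visit WO → queue [QH, DS, BP, QB, GB, BS]
Visit QH → queue [DS, BP, QB, GB, BS]
Visit DS → queue [BP, QB, GB, BS]
Visit BP; enqueue MN → queue [QB, GB, BS, MN]
Visit QB → queue [GB, BS, MN]
Visit GB → queue [BS, MN]
Visit BS → queue [MN]
Visit MN → queue []

RT, WW, PF, GR, CI, WO, QH, DS, BP, QB, GB, BS, MN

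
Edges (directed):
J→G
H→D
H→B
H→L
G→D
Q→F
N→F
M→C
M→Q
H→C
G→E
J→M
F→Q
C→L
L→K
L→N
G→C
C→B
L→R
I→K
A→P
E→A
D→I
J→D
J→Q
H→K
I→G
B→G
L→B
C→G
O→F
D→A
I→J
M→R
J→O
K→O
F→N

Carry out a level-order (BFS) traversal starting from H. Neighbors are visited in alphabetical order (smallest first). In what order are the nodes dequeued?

Visit H; enqueue B, C, D, K, L → queue [B, C, D, K, L]
Visit B; enqueue G → queue [C, D, K, L, G]
Visit C → queue [D, K, L, G]
Visit D; enqueue A, I → queue [K, L, G, A, I]
Visit K; enqueue O → queue [L, G, A, I, O]
Visit L; enqueue N, R → queue [G, A, I, O, N, R]
Visit G; enqueue E → queue [A, I, O, N, R, E]
Visit A; enqueue P → queue [I, O, N, R, E, P]
Visit I; enqueue J → queue [O, N, R, E, P, J]
Visit O; enqueue F → queue [N, R, E, P, J, F]
Visit N → queue [R, E, P, J, F]
Visit R → queue [E, P, J, F]
Visit E → queue [P, J, F]
Visit P → queue [J, F]
Visit J; enqueue M, Q → queue [F, M, Q]
Visit F → queue [M, Q]
Visit M → queue [Q]
Visit Q → queue []

H, B, C, D, K, L, G, A, I, O, N, R, E, P, J, F, M, Q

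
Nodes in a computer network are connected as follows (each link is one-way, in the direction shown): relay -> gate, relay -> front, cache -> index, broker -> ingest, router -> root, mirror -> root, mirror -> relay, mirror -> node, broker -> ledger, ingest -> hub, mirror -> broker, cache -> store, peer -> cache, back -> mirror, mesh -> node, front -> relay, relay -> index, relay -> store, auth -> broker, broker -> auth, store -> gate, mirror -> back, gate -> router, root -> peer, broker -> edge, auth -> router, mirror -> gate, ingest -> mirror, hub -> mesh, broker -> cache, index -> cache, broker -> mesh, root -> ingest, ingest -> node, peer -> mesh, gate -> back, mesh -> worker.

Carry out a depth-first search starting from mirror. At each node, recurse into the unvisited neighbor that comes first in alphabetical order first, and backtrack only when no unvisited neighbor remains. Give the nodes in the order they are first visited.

mirror -> back -> broker -> auth -> router -> root -> ingest -> hub -> mesh -> node -> worker -> peer -> cache -> index -> store -> gate -> edge -> ledger -> relay -> front

Visit mirror
mirror → back
mirror → broker
broker → auth
auth → router
router → root
root → ingest
ingest → hub
hub → mesh
mesh → node
mesh → worker
root → peer
peer → cache
cache → index
cache → store
store → gate
broker → edge
broker → ledger
mirror → relay
relay → front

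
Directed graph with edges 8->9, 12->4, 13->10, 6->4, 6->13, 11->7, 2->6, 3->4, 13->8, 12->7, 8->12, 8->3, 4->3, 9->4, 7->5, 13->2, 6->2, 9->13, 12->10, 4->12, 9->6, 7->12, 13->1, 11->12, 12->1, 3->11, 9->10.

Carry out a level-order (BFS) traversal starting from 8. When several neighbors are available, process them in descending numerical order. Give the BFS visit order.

8, 12, 9, 3, 10, 7, 4, 1, 13, 6, 11, 5, 2

Visit 8; enqueue 12, 9, 3 → queue [12, 9, 3]
Visit 12; enqueue 10, 7, 4, 1 → queue [9, 3, 10, 7, 4, 1]
Visit 9; enqueue 13, 6 → queue [3, 10, 7, 4, 1, 13, 6]
Visit 3; enqueue 11 → queue [10, 7, 4, 1, 13, 6, 11]
Visit 10 → queue [7, 4, 1, 13, 6, 11]
Visit 7; enqueue 5 → queue [4, 1, 13, 6, 11, 5]
Visit 4 → queue [1, 13, 6, 11, 5]
Visit 1 → queue [13, 6, 11, 5]
Visit 13; enqueue 2 → queue [6, 11, 5, 2]
Visit 6 → queue [11, 5, 2]
Visit 11 → queue [5, 2]
Visit 5 → queue [2]
Visit 2 → queue []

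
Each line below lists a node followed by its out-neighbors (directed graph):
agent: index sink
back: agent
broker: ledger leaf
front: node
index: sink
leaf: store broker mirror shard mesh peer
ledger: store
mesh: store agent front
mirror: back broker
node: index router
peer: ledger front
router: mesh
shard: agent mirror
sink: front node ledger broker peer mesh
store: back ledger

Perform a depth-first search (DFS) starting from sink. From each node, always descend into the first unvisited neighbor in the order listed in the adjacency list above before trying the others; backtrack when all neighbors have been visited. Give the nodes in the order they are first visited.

Visit sink
sink → front
front → node
node → index
node → router
router → mesh
mesh → store
store → back
back → agent
store → ledger
sink → broker
broker → leaf
leaf → mirror
leaf → shard
leaf → peer

sink -> front -> node -> index -> router -> mesh -> store -> back -> agent -> ledger -> broker -> leaf -> mirror -> shard -> peer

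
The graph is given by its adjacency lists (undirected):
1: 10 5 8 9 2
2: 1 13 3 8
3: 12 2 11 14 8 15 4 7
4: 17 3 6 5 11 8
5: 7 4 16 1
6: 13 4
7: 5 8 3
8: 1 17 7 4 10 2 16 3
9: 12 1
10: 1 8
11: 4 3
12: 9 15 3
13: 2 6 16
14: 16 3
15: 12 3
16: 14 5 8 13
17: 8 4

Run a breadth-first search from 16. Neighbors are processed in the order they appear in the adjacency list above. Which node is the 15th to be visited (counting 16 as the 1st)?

Visit 16; enqueue 14, 5, 8, 13 → queue [14, 5, 8, 13]
Visit 14; enqueue 3 → queue [5, 8, 13, 3]
Visit 5; enqueue 7, 4, 1 → queue [8, 13, 3, 7, 4, 1]
Visit 8; enqueue 17, 10, 2 → queue [13, 3, 7, 4, 1, 17, 10, 2]
Visit 13; enqueue 6 → queue [3, 7, 4, 1, 17, 10, 2, 6]
Visit 3; enqueue 12, 11, 15 → queue [7, 4, 1, 17, 10, 2, 6, 12, 11, 15]
Visit 7 → queue [4, 1, 17, 10, 2, 6, 12, 11, 15]
Visit 4 → queue [1, 17, 10, 2, 6, 12, 11, 15]
Visit 1; enqueue 9 → queue [17, 10, 2, 6, 12, 11, 15, 9]
Visit 17 → queue [10, 2, 6, 12, 11, 15, 9]
Visit 10 → queue [2, 6, 12, 11, 15, 9]
Visit 2 → queue [6, 12, 11, 15, 9]
Visit 6 → queue [12, 11, 15, 9]
Visit 12 → queue [11, 15, 9]
Visit 11 → queue [15, 9]
Visit 15 → queue [9]
Visit 9 → queue []

Visit order: 16, 14, 5, 8, 13, 3, 7, 4, 1, 17, 10, 2, 6, 12, 11, 15, 9

11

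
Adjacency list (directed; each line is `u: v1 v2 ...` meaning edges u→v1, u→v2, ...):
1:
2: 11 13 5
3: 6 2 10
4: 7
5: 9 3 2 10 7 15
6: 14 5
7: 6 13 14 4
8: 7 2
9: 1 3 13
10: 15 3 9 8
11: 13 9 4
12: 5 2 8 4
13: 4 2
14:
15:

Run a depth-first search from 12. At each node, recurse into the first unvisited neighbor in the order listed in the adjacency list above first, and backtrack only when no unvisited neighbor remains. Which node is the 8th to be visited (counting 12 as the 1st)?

2

Visit 12
12 → 5
5 → 9
9 → 1
9 → 3
3 → 6
6 → 14
3 → 2
2 → 11
11 → 13
13 → 4
4 → 7
3 → 10
10 → 15
10 → 8

Visit order: 12, 5, 9, 1, 3, 6, 14, 2, 11, 13, 4, 7, 10, 15, 8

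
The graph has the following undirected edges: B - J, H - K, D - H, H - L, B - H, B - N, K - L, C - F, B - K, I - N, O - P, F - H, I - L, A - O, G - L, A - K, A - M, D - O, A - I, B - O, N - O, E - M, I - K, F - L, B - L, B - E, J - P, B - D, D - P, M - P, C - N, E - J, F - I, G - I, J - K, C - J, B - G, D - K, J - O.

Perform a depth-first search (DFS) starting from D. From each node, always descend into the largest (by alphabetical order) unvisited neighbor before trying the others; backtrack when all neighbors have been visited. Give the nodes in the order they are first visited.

D → P → O → N → I → L → K → J → E → M → A → B → H → F → C → G

Visit D
D → P
P → O
O → N
N → I
I → L
L → K
K → J
J → E
E → M
M → A
E → B
B → H
H → F
F → C
B → G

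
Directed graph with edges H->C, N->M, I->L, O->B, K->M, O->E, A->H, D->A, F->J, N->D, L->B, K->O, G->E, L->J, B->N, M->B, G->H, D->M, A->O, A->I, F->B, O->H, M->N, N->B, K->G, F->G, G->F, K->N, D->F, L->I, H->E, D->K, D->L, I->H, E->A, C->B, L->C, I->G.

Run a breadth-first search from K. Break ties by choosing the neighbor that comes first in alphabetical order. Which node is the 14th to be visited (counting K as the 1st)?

Visit K; enqueue G, M, N, O → queue [G, M, N, O]
Visit G; enqueue E, F, H → queue [M, N, O, E, F, H]
Visit M; enqueue B → queue [N, O, E, F, H, B]
Visit N; enqueue D → queue [O, E, F, H, B, D]
Visit O → queue [E, F, H, B, D]
Visit E; enqueue A → queue [F, H, B, D, A]
Visit F; enqueue J → queue [H, B, D, A, J]
Visit H; enqueue C → queue [B, D, A, J, C]
Visit B → queue [D, A, J, C]
Visit D; enqueue L → queue [A, J, C, L]
Visit A; enqueue I → queue [J, C, L, I]
Visit J → queue [C, L, I]
Visit C → queue [L, I]
Visit L → queue [I]
Visit I → queue []

Visit order: K, G, M, N, O, E, F, H, B, D, A, J, C, L, I

L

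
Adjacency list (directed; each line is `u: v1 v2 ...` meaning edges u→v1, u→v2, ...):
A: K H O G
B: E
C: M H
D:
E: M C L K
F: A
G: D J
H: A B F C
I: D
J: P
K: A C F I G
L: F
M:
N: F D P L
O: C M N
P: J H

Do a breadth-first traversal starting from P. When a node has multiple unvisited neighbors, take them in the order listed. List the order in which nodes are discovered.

P, J, H, A, B, F, C, K, O, G, E, M, I, N, D, L

Visit P; enqueue J, H → queue [J, H]
Visit J → queue [H]
Visit H; enqueue A, B, F, C → queue [A, B, F, C]
Visit A; enqueue K, O, G → queue [B, F, C, K, O, G]
Visit B; enqueue E → queue [F, C, K, O, G, E]
Visit F → queue [C, K, O, G, E]
Visit C; enqueue M → queue [K, O, G, E, M]
Visit K; enqueue I → queue [O, G, E, M, I]
Visit O; enqueue N → queue [G, E, M, I, N]
Visit G; enqueue D → queue [E, M, I, N, D]
Visit E; enqueue L → queue [M, I, N, D, L]
Visit M → queue [I, N, D, L]
Visit I → queue [N, D, L]
Visit N → queue [D, L]
Visit D → queue [L]
Visit L → queue []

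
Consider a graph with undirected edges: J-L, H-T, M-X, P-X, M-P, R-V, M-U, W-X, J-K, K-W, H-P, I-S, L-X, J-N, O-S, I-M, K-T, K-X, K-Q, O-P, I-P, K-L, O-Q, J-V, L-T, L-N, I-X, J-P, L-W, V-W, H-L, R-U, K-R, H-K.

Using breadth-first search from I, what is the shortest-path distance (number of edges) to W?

2

Level 0: I
Level 1: M, P, S, X
Level 2: H, J, K, L, O, U, W
Level 3: N, Q, R, T, V
W first appears at level 2.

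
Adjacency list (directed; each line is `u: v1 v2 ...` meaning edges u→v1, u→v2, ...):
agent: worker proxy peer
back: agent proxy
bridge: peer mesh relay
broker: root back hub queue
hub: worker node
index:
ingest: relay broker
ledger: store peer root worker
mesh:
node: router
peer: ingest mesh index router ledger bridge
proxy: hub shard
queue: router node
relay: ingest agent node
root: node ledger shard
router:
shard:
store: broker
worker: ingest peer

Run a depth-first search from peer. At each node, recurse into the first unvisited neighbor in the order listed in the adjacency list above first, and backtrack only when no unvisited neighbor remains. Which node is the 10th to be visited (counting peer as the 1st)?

Visit peer
peer → ingest
ingest → relay
relay → agent
agent → worker
agent → proxy
proxy → hub
hub → node
node → router
proxy → shard
ingest → broker
broker → root
root → ledger
ledger → store
broker → back
broker → queue
peer → mesh
peer → index
peer → bridge

Visit order: peer, ingest, relay, agent, worker, proxy, hub, node, router, shard, broker, root, ledger, store, back, queue, mesh, index, bridge

shard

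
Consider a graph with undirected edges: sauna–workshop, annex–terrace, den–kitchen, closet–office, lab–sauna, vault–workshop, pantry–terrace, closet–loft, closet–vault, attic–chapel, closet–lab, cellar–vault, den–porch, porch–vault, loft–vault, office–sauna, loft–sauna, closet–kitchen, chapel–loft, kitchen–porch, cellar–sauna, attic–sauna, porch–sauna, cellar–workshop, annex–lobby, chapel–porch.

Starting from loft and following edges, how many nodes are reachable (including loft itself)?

13

BFS from loft visits: loft, chapel, closet, sauna, vault, attic, porch, kitchen, lab, office, cellar, workshop, den
Reachable nodes: 13 of 17 total.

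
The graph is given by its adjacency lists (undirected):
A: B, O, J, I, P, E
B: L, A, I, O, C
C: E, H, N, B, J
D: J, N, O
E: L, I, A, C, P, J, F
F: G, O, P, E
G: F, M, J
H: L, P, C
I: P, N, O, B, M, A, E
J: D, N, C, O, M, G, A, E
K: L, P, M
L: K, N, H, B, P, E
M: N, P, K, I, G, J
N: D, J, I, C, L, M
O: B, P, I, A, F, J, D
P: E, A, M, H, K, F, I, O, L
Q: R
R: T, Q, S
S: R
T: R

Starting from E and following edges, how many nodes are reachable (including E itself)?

BFS from E visits: E, P, L, J, I, F, C, A, O, M, K, H, N, B, G, D
Reachable nodes: 16 of 20 total.

16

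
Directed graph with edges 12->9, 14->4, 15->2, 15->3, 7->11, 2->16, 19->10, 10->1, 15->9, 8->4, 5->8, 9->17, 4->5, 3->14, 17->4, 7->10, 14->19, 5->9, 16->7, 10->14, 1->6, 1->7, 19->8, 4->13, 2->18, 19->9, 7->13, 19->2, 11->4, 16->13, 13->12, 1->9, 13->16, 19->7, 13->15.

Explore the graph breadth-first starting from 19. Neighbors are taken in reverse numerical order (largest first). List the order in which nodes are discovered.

Visit 19; enqueue 10, 9, 8, 7, 2 → queue [10, 9, 8, 7, 2]
Visit 10; enqueue 14, 1 → queue [9, 8, 7, 2, 14, 1]
Visit 9; enqueue 17 → queue [8, 7, 2, 14, 1, 17]
Visit 8; enqueue 4 → queue [7, 2, 14, 1, 17, 4]
Visit 7; enqueue 13, 11 → queue [2, 14, 1, 17, 4, 13, 11]
Visit 2; enqueue 18, 16 → queue [14, 1, 17, 4, 13, 11, 18, 16]
Visit 14 → queue [1, 17, 4, 13, 11, 18, 16]
Visit 1; enqueue 6 → queue [17, 4, 13, 11, 18, 16, 6]
Visit 17 → queue [4, 13, 11, 18, 16, 6]
Visit 4; enqueue 5 → queue [13, 11, 18, 16, 6, 5]
Visit 13; enqueue 15, 12 → queue [11, 18, 16, 6, 5, 15, 12]
Visit 11 → queue [18, 16, 6, 5, 15, 12]
Visit 18 → queue [16, 6, 5, 15, 12]
Visit 16 → queue [6, 5, 15, 12]
Visit 6 → queue [5, 15, 12]
Visit 5 → queue [15, 12]
Visit 15; enqueue 3 → queue [12, 3]
Visit 12 → queue [3]
Visit 3 → queue []

19, 10, 9, 8, 7, 2, 14, 1, 17, 4, 13, 11, 18, 16, 6, 5, 15, 12, 3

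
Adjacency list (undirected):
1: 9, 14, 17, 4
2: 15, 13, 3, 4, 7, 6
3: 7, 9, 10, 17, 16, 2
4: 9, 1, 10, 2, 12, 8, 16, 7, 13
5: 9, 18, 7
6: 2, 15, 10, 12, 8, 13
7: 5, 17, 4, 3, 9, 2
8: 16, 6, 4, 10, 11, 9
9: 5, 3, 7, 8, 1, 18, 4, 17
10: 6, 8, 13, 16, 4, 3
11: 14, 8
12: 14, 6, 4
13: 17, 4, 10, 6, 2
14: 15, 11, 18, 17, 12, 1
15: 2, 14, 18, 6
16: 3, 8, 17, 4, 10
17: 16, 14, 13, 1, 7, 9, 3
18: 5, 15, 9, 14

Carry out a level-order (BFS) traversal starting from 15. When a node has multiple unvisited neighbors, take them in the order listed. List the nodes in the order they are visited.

15 2 14 18 6 13 3 4 7 11 17 12 1 5 9 10 8 16

Visit 15; enqueue 2, 14, 18, 6 → queue [2, 14, 18, 6]
Visit 2; enqueue 13, 3, 4, 7 → queue [14, 18, 6, 13, 3, 4, 7]
Visit 14; enqueue 11, 17, 12, 1 → queue [18, 6, 13, 3, 4, 7, 11, 17, 12, 1]
Visit 18; enqueue 5, 9 → queue [6, 13, 3, 4, 7, 11, 17, 12, 1, 5, 9]
Visit 6; enqueue 10, 8 → queue [13, 3, 4, 7, 11, 17, 12, 1, 5, 9, 10, 8]
Visit 13 → queue [3, 4, 7, 11, 17, 12, 1, 5, 9, 10, 8]
Visit 3; enqueue 16 → queue [4, 7, 11, 17, 12, 1, 5, 9, 10, 8, 16]
Visit 4 → queue [7, 11, 17, 12, 1, 5, 9, 10, 8, 16]
Visit 7 → queue [11, 17, 12, 1, 5, 9, 10, 8, 16]
Visit 11 → queue [17, 12, 1, 5, 9, 10, 8, 16]
Visit 17 → queue [12, 1, 5, 9, 10, 8, 16]
Visit 12 → queue [1, 5, 9, 10, 8, 16]
Visit 1 → queue [5, 9, 10, 8, 16]
Visit 5 → queue [9, 10, 8, 16]
Visit 9 → queue [10, 8, 16]
Visit 10 → queue [8, 16]
Visit 8 → queue [16]
Visit 16 → queue []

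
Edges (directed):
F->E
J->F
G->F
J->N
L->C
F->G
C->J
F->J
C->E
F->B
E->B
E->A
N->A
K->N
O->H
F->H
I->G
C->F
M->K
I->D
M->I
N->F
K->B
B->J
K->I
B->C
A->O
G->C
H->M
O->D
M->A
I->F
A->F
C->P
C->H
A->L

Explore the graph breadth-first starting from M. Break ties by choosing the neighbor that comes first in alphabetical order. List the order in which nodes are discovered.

M, A, I, K, F, L, O, D, G, B, N, E, H, J, C, P

Visit M; enqueue A, I, K → queue [A, I, K]
Visit A; enqueue F, L, O → queue [I, K, F, L, O]
Visit I; enqueue D, G → queue [K, F, L, O, D, G]
Visit K; enqueue B, N → queue [F, L, O, D, G, B, N]
Visit F; enqueue E, H, J → queue [L, O, D, G, B, N, E, H, J]
Visit L; enqueue C → queue [O, D, G, B, N, E, H, J, C]
Visit O → queue [D, G, B, N, E, H, J, C]
Visit D → queue [G, B, N, E, H, J, C]
Visit G → queue [B, N, E, H, J, C]
Visit B → queue [N, E, H, J, C]
Visit N → queue [E, H, J, C]
Visit E → queue [H, J, C]
Visit H → queue [J, C]
Visit J → queue [C]
Visit C; enqueue P → queue [P]
Visit P → queue []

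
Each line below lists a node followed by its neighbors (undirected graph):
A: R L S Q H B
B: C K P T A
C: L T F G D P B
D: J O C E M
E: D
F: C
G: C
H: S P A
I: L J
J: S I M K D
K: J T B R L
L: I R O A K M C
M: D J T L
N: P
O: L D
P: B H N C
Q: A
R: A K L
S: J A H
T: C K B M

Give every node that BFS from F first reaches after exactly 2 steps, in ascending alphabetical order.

B, D, G, L, P, T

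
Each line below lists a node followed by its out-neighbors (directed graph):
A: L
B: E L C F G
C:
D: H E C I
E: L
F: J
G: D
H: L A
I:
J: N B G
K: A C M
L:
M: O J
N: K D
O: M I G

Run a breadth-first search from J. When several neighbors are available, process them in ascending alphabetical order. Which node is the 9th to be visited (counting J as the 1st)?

D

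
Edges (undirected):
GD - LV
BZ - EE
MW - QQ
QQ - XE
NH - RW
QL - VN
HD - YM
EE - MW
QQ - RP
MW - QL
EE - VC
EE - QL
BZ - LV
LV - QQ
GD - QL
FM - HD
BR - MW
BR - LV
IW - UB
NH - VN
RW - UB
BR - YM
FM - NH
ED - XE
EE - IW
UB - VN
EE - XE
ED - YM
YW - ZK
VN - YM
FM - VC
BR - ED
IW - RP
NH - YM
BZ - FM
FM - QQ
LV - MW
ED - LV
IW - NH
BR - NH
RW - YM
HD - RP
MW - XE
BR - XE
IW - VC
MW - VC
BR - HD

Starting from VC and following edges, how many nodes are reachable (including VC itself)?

20

BFS from VC visits: VC, MW, IW, FM, EE, XE, QQ, QL, LV, BR, UB, RP, NH, HD, BZ, ED, VN, GD, YM, RW
Reachable nodes: 20 of 22 total.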